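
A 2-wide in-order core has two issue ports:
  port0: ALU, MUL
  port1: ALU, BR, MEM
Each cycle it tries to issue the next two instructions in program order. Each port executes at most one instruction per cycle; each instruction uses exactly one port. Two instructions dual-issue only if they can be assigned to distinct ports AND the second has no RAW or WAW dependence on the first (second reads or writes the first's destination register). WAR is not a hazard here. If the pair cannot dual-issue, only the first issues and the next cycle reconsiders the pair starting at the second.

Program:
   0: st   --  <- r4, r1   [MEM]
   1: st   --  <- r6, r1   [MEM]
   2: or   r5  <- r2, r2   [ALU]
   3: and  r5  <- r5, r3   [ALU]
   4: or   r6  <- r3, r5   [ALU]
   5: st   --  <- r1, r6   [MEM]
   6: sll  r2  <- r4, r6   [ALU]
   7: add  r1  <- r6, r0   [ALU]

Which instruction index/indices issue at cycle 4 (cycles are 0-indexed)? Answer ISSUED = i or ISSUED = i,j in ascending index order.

  cy0 -> i0 (st) no-port MEM/MEM
  cy1 -> i1&i2 (st or) pair
  cy2 -> i3 (and) RAW r5
  cy3 -> i4 (or) RAW r6
  cy4 -> i5&i6 (st sll) pair
  cy5 -> i7 (add) tail

ISSUED = 5,6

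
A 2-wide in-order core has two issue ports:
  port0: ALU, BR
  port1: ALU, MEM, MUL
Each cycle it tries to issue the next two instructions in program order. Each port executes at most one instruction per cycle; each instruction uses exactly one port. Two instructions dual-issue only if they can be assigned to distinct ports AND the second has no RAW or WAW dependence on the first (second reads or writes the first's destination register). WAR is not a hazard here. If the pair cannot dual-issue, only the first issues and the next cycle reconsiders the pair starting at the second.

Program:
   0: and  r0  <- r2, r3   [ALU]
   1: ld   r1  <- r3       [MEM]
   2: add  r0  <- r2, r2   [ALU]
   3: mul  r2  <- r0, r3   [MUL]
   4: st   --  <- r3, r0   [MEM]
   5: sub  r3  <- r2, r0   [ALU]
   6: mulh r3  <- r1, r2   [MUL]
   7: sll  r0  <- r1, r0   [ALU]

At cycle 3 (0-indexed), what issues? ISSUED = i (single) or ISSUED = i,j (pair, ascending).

ISSUED = 4,5

[0] i0/i1  and.ALU/ld.MEM  -- pair
[1] i2  add.ALU  -- RAW r0
[2] i3  mul.MUL  -- no-port MUL/MEM
[3] i4/i5  st.MEM/sub.ALU  -- pair
[4] i6/i7  mulh.MUL/sll.ALU  -- pair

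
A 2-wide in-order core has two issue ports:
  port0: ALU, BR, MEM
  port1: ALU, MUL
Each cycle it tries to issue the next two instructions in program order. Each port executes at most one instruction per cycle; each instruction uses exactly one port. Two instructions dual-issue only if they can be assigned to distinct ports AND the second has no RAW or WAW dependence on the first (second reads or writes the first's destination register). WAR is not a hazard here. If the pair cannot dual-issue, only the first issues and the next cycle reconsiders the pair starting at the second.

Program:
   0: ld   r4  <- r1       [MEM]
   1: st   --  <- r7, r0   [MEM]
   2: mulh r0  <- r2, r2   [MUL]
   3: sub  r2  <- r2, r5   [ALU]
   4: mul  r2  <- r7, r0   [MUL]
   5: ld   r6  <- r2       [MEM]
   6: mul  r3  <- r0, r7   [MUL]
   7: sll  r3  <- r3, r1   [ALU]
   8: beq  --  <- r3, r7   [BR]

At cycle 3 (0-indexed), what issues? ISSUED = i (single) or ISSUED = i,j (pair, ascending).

ISSUED = 4

[0] i0  ld.MEM  -- no-port MEM/MEM
[1] i1/i2  st.MEM+mulh.MUL  -- 2-wide
[2] i3  sub.ALU  -- WAW r2
[3] i4  mul.MUL  -- RAW r2
[4] i5/i6  ld.MEM+mul.MUL  -- 2-wide
[5] i7  sll.ALU  -- RAW r3
[6] i8  beq.BR  -- tail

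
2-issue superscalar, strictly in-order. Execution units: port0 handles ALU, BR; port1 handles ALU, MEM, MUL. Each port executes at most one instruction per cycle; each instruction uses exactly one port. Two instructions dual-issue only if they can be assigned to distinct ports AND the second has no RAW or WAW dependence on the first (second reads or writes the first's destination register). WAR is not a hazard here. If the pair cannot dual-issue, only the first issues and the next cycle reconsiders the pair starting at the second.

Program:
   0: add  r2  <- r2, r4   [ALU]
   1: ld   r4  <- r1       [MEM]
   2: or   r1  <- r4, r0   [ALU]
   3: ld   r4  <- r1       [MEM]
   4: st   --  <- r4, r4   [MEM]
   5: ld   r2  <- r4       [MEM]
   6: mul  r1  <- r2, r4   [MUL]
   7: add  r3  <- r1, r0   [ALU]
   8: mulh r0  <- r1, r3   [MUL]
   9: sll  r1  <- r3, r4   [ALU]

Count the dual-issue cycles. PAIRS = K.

PAIRS = 2

c0: i0&i1 add.ALU+ld.MEM  2-wide
c1: i2 or.ALU  RAW r1
c2: i3 ld.MEM  no-port MEM/MEM
c3: i4 st.MEM  no-port MEM/MEM
c4: i5 ld.MEM  no-port MEM/MUL
c5: i6 mul.MUL  RAW r1
c6: i7 add.ALU  RAW r3
c7: i8&i9 mulh.MUL+sll.ALU  2-wide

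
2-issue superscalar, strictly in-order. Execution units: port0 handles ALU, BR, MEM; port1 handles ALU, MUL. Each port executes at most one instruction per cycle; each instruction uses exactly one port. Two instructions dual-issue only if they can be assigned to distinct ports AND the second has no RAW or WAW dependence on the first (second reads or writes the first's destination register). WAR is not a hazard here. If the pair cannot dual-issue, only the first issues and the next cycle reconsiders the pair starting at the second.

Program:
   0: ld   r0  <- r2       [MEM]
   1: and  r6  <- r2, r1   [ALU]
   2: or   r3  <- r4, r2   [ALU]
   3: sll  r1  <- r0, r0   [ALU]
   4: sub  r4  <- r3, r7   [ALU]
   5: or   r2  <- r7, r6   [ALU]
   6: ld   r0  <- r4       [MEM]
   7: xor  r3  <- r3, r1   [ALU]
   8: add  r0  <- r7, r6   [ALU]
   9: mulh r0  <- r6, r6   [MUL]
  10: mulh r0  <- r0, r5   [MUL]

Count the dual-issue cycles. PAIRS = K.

PAIRS = 4

#0 head=0: ld.MEM;and.ALU i0/i1 2-wide
#1 head=2: or.ALU;sll.ALU i2/i3 2-wide
#2 head=4: sub.ALU;or.ALU i4/i5 2-wide
#3 head=6: ld.MEM;xor.ALU i6/i7 2-wide
#4 head=8: add.ALU i8 WAW r0
#5 head=9: mulh.MUL i9 no-port MUL/MUL
#6 head=10: mulh.MUL i10 tail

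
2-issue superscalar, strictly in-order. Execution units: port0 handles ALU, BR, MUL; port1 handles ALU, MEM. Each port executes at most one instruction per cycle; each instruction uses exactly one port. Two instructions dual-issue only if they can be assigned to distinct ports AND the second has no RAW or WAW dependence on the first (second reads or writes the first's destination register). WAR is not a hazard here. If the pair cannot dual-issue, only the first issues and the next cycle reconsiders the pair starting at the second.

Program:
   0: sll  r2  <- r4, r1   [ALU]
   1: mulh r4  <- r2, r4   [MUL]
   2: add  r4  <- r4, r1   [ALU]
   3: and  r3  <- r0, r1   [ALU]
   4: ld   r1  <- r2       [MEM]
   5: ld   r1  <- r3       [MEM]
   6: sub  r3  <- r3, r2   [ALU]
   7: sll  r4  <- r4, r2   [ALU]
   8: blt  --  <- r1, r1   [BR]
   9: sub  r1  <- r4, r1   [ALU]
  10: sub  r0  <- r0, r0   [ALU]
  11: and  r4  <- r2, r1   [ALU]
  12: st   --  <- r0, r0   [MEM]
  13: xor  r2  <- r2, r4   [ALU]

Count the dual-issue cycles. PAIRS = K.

#0 head=0: sll i0 RAW r2
#1 head=1: mulh i1 RAW+WAW r4
#2 head=2: add and i2+i3 pair
#3 head=4: ld i4 no-port MEM/MEM
#4 head=5: ld sub i5+i6 pair
#5 head=7: sll blt i7+i8 pair
#6 head=9: sub sub i9+i10 pair
#7 head=11: and st i11+i12 pair
#8 head=13: xor i13 tail

PAIRS = 5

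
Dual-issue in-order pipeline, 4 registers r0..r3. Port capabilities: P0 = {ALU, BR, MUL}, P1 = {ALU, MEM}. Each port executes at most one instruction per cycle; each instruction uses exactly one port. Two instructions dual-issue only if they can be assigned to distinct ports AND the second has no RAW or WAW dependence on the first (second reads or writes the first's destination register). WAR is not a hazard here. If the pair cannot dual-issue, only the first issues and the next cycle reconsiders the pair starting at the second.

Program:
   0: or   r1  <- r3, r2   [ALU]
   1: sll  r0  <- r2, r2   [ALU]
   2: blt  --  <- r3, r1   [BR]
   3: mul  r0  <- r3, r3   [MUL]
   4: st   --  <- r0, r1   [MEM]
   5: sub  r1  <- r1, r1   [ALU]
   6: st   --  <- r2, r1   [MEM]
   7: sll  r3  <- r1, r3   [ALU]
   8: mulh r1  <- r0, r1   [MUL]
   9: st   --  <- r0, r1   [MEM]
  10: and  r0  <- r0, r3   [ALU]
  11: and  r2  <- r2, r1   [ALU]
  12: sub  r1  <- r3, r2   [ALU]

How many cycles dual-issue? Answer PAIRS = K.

PAIRS = 4

0. or+sll @i0+i1  | pair
1. blt @i2  | no-port BR/MUL
2. mul @i3  | RAW r0
3. st+sub @i4+i5  | pair
4. st+sll @i6+i7  | pair
5. mulh @i8  | RAW r1
6. st+and @i9+i10  | pair
7. and @i11  | RAW r2
8. sub @i12  | tail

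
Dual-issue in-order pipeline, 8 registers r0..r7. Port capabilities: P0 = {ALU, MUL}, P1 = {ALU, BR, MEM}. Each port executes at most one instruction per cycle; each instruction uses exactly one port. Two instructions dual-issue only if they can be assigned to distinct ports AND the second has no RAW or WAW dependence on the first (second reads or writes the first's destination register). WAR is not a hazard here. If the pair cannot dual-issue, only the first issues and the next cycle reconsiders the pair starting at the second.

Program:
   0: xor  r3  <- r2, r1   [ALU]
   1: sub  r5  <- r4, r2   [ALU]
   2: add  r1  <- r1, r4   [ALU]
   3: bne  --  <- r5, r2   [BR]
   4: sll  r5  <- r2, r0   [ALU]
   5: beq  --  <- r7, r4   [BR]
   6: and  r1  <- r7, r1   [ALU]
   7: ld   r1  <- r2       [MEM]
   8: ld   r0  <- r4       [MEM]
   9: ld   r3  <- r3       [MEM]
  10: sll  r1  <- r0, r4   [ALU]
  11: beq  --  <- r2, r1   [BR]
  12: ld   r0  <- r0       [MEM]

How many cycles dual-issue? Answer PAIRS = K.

PAIRS = 4

c0: i0&i1 xor+sub  dual
c1: i2&i3 add+bne  dual
c2: i4&i5 sll+beq  dual
c3: i6 and  WAW r1
c4: i7 ld  no-port MEM/MEM
c5: i8 ld  no-port MEM/MEM
c6: i9&i10 ld+sll  dual
c7: i11 beq  no-port BR/MEM
c8: i12 ld  tail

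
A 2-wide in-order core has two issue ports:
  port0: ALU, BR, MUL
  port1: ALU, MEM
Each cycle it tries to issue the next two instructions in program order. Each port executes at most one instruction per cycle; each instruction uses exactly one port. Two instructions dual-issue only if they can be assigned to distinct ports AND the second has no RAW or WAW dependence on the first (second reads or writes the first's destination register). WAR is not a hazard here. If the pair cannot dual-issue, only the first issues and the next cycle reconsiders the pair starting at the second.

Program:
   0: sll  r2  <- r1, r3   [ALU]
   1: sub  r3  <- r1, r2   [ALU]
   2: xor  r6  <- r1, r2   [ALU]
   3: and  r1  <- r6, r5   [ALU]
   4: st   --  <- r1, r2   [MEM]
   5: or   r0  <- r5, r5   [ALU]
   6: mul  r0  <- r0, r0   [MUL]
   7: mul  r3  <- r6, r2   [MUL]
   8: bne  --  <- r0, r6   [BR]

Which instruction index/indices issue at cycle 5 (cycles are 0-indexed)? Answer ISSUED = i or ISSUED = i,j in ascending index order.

ISSUED = 7

0. sll @i0  | RAW r2
1. sub;xor @i1/i2  | 2-wide
2. and @i3  | RAW r1
3. st;or @i4/i5  | 2-wide
4. mul @i6  | no-port MUL/MUL
5. mul @i7  | no-port MUL/BR
6. bne @i8  | tail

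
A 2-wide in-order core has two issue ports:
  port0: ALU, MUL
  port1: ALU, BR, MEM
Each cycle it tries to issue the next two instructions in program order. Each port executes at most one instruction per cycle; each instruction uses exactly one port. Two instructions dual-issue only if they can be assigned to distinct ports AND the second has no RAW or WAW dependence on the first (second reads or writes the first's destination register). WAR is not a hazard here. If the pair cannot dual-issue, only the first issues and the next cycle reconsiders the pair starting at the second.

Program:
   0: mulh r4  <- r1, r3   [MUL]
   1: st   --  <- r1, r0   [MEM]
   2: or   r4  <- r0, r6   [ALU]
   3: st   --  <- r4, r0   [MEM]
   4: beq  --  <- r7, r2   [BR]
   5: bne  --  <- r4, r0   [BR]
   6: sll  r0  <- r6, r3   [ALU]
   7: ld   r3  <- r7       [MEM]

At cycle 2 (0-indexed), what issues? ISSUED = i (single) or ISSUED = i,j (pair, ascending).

[0] i0,i1  mulh.MUL+st.MEM  -- pair
[1] i2  or.ALU  -- RAW r4
[2] i3  st.MEM  -- no-port MEM/BR
[3] i4  beq.BR  -- no-port BR/BR
[4] i5,i6  bne.BR+sll.ALU  -- pair
[5] i7  ld.MEM  -- tail

ISSUED = 3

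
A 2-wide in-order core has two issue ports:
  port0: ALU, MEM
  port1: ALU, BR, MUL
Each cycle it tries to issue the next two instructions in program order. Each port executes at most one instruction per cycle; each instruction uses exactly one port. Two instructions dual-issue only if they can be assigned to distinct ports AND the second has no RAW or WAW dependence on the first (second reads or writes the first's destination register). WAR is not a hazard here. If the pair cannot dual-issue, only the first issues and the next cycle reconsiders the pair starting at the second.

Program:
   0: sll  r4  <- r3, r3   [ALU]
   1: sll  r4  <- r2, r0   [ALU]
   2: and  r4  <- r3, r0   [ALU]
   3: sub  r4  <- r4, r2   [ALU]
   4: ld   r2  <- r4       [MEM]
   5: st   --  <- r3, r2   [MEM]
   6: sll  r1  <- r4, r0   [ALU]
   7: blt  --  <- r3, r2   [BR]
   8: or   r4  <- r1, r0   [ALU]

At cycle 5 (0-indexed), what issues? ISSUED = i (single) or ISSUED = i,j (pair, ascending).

#0 head=0: sll.ALU i0 WAW r4
#1 head=1: sll.ALU i1 WAW r4
#2 head=2: and.ALU i2 RAW+WAW r4
#3 head=3: sub.ALU i3 RAW r4
#4 head=4: ld.MEM i4 no-port MEM/MEM
#5 head=5: st.MEM/sll.ALU i5&i6 pair
#6 head=7: blt.BR/or.ALU i7&i8 pair

ISSUED = 5,6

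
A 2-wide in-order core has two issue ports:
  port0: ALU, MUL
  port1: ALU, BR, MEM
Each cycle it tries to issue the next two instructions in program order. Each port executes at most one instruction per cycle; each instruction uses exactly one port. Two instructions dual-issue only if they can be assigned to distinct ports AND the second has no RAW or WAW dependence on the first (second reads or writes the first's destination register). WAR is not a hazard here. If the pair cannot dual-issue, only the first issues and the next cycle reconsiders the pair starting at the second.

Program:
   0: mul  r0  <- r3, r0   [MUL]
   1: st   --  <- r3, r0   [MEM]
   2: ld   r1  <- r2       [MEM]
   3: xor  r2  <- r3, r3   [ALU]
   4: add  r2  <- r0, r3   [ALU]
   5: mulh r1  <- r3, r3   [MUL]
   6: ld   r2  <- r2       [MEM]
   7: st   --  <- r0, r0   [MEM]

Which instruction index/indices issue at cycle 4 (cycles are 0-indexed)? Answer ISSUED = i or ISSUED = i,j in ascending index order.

ISSUED = 6

#0 head=0: mul.MUL i0 RAW r0
#1 head=1: st.MEM i1 no-port MEM/MEM
#2 head=2: ld.MEM/xor.ALU i2&i3 pair
#3 head=4: add.ALU/mulh.MUL i4&i5 pair
#4 head=6: ld.MEM i6 no-port MEM/MEM
#5 head=7: st.MEM i7 tail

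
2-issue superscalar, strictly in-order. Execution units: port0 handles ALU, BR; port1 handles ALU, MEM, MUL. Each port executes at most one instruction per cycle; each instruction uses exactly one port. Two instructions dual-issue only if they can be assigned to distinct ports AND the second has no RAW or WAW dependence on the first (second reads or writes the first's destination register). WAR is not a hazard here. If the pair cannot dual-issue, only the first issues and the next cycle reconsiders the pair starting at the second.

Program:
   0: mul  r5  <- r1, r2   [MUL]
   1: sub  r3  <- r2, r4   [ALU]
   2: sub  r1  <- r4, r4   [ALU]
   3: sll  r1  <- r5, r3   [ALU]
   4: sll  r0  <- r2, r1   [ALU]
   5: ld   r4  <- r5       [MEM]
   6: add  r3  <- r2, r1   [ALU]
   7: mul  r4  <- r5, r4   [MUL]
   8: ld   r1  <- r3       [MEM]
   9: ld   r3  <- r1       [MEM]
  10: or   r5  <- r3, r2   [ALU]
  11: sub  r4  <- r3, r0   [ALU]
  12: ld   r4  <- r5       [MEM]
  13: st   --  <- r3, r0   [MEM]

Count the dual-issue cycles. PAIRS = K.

  cy0 -> i0&i1 (mul sub) pair
  cy1 -> i2 (sub) WAW r1
  cy2 -> i3 (sll) RAW r1
  cy3 -> i4&i5 (sll ld) pair
  cy4 -> i6&i7 (add mul) pair
  cy5 -> i8 (ld) no-port MEM/MEM
  cy6 -> i9 (ld) RAW r3
  cy7 -> i10&i11 (or sub) pair
  cy8 -> i12 (ld) no-port MEM/MEM
  cy9 -> i13 (st) tail

PAIRS = 4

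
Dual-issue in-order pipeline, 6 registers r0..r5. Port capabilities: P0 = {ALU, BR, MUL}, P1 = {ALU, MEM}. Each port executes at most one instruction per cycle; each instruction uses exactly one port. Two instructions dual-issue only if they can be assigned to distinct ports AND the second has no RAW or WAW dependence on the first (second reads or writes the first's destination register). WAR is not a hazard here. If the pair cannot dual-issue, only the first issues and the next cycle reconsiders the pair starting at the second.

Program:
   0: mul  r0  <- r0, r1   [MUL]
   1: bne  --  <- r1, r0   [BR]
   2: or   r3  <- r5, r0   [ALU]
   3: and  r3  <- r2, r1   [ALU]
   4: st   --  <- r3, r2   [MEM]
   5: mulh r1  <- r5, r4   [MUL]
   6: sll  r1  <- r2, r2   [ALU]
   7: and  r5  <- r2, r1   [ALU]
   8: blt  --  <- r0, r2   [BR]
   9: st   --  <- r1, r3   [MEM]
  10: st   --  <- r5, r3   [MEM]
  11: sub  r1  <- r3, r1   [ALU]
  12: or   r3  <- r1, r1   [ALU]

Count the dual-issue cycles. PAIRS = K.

PAIRS = 4

  cy0 -> i0 (mul) no-port MUL/BR
  cy1 -> i1,i2 (bne or) 2-wide
  cy2 -> i3 (and) RAW r3
  cy3 -> i4,i5 (st mulh) 2-wide
  cy4 -> i6 (sll) RAW r1
  cy5 -> i7,i8 (and blt) 2-wide
  cy6 -> i9 (st) no-port MEM/MEM
  cy7 -> i10,i11 (st sub) 2-wide
  cy8 -> i12 (or) tail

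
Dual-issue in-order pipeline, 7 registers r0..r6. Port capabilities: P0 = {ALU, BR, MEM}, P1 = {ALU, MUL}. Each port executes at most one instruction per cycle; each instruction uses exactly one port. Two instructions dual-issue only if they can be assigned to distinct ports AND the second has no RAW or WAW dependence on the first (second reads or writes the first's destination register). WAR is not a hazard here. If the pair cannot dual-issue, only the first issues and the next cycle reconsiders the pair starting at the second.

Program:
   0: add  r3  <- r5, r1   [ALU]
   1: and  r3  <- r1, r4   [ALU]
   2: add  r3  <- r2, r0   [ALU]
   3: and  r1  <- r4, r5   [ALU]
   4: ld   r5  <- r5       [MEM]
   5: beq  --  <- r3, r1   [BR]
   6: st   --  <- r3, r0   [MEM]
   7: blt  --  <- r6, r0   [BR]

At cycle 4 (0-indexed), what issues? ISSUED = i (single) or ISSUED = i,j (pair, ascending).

ISSUED = 5

c0: i0 add.ALU  WAW r3
c1: i1 and.ALU  WAW r3
c2: i2+i3 add.ALU;and.ALU  pair
c3: i4 ld.MEM  no-port MEM/BR
c4: i5 beq.BR  no-port BR/MEM
c5: i6 st.MEM  no-port MEM/BR
c6: i7 blt.BR  tail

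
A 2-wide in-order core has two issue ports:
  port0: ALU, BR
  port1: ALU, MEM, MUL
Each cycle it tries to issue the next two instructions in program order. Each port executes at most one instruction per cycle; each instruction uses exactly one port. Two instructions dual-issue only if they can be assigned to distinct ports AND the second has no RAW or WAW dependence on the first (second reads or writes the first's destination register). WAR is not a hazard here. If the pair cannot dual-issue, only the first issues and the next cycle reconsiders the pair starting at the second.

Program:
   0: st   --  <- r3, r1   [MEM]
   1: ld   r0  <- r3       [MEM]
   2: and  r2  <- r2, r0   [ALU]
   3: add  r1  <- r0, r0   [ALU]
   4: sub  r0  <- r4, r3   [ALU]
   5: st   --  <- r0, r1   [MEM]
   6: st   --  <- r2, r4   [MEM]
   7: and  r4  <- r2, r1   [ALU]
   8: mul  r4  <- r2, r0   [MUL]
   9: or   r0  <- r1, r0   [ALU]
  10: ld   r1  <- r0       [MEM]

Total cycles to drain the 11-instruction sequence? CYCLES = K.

CYCLES = 8

t=0 i0:st.MEM ; no-port MEM/MEM
t=1 i1:ld.MEM ; RAW r0
t=2 i2/i3:and.ALU add.ALU ; 2-wide
t=3 i4:sub.ALU ; RAW r0
t=4 i5:st.MEM ; no-port MEM/MEM
t=5 i6/i7:st.MEM and.ALU ; 2-wide
t=6 i8/i9:mul.MUL or.ALU ; 2-wide
t=7 i10:ld.MEM ; tail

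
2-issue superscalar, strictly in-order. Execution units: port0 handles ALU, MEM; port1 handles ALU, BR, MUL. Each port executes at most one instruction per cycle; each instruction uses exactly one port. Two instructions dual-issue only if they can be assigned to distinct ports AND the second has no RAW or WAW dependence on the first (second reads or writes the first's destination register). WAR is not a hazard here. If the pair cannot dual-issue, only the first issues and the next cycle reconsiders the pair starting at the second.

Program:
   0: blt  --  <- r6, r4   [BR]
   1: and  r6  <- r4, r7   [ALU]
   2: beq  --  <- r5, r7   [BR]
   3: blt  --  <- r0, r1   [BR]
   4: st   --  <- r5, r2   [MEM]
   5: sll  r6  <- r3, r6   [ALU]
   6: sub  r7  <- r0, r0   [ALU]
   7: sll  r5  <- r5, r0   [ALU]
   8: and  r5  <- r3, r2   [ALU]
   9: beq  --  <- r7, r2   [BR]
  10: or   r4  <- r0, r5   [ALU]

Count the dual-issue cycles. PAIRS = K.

PAIRS = 4

0. blt.BR/and.ALU @i0&i1  | dual
1. beq.BR @i2  | no-port BR/BR
2. blt.BR/st.MEM @i3&i4  | dual
3. sll.ALU/sub.ALU @i5&i6  | dual
4. sll.ALU @i7  | WAW r5
5. and.ALU/beq.BR @i8&i9  | dual
6. or.ALU @i10  | tail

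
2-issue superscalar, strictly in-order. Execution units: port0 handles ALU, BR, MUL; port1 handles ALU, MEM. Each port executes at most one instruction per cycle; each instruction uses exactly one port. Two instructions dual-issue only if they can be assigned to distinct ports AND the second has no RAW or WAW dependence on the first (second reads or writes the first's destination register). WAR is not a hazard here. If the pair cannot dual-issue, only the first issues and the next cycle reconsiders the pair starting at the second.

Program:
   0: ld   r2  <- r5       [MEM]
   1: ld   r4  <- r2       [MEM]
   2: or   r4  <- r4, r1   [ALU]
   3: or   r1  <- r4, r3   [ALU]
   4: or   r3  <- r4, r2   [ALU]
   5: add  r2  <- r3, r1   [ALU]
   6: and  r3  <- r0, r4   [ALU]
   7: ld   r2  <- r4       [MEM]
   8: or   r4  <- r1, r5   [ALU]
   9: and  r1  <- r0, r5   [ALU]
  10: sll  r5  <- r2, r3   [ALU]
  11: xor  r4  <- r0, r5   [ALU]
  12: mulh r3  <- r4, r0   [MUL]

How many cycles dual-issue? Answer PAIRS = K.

PAIRS = 4

0. ld.MEM @i0  | no-port MEM/MEM
1. ld.MEM @i1  | RAW+WAW r4
2. or.ALU @i2  | RAW r4
3. or.ALU or.ALU @i3/i4  | pair
4. add.ALU and.ALU @i5/i6  | pair
5. ld.MEM or.ALU @i7/i8  | pair
6. and.ALU sll.ALU @i9/i10  | pair
7. xor.ALU @i11  | RAW r4
8. mulh.MUL @i12  | tail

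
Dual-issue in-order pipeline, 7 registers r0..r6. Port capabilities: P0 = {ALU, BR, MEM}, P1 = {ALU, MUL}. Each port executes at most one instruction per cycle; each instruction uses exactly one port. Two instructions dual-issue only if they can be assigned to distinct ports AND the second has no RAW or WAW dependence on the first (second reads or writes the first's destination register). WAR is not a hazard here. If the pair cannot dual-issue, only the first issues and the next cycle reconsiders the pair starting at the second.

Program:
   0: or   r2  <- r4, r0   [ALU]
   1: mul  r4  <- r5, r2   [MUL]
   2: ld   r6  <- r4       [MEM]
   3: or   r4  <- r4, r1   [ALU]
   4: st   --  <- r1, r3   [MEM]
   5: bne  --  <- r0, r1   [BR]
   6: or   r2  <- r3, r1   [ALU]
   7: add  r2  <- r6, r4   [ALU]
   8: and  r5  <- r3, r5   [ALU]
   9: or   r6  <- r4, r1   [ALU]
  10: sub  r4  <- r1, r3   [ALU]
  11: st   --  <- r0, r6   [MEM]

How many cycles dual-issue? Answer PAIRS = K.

PAIRS = 4

[0] i0  or  -- RAW r2
[1] i1  mul  -- RAW r4
[2] i2&i3  ld;or  -- 2-wide
[3] i4  st  -- no-port MEM/BR
[4] i5&i6  bne;or  -- 2-wide
[5] i7&i8  add;and  -- 2-wide
[6] i9&i10  or;sub  -- 2-wide
[7] i11  st  -- tail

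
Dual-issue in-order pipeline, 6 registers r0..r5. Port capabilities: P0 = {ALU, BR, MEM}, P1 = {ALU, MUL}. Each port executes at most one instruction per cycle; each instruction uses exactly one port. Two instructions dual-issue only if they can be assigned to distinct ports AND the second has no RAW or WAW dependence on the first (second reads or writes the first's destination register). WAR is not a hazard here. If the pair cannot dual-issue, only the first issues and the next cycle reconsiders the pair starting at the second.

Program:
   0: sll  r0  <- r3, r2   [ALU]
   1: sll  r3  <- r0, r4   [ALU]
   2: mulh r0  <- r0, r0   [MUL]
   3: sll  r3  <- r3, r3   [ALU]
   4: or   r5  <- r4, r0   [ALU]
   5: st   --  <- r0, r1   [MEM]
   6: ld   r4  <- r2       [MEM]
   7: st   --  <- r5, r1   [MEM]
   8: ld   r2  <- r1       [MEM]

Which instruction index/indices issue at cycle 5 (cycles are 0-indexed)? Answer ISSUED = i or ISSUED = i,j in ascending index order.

ISSUED = 7

0. sll.ALU @i0  | RAW r0
1. sll.ALU mulh.MUL @i1&i2  | 2-wide
2. sll.ALU or.ALU @i3&i4  | 2-wide
3. st.MEM @i5  | no-port MEM/MEM
4. ld.MEM @i6  | no-port MEM/MEM
5. st.MEM @i7  | no-port MEM/MEM
6. ld.MEM @i8  | tail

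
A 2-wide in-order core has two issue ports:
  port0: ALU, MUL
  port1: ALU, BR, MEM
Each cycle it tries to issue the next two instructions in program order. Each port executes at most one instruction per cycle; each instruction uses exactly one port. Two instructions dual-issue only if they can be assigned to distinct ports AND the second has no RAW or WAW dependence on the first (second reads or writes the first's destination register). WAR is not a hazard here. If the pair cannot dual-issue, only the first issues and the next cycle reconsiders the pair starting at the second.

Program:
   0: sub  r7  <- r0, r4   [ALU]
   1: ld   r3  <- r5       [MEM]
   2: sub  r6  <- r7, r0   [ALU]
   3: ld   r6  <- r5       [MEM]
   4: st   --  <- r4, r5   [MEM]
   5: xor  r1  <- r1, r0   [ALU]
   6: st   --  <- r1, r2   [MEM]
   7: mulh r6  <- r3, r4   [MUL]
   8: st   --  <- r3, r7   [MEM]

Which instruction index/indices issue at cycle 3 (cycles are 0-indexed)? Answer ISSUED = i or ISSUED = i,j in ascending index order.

t=0 i0,i1:sub.ALU ld.MEM ; pair
t=1 i2:sub.ALU ; WAW r6
t=2 i3:ld.MEM ; no-port MEM/MEM
t=3 i4,i5:st.MEM xor.ALU ; pair
t=4 i6,i7:st.MEM mulh.MUL ; pair
t=5 i8:st.MEM ; tail

ISSUED = 4,5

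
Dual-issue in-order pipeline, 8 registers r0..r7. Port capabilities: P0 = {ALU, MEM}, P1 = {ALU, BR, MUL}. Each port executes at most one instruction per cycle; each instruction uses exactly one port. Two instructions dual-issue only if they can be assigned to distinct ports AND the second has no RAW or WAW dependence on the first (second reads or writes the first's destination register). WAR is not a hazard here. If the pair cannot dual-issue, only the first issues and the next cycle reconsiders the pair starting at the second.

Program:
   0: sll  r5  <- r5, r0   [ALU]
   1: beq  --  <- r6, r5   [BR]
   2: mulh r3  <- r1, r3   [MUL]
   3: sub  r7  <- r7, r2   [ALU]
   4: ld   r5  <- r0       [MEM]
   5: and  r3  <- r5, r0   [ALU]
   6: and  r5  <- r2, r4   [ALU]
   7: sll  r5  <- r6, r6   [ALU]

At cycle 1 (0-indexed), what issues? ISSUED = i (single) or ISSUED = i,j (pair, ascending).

ISSUED = 1

[0] i0  sll.ALU  -- RAW r5
[1] i1  beq.BR  -- no-port BR/MUL
[2] i2+i3  mulh.MUL+sub.ALU  -- 2-wide
[3] i4  ld.MEM  -- RAW r5
[4] i5+i6  and.ALU+and.ALU  -- 2-wide
[5] i7  sll.ALU  -- tail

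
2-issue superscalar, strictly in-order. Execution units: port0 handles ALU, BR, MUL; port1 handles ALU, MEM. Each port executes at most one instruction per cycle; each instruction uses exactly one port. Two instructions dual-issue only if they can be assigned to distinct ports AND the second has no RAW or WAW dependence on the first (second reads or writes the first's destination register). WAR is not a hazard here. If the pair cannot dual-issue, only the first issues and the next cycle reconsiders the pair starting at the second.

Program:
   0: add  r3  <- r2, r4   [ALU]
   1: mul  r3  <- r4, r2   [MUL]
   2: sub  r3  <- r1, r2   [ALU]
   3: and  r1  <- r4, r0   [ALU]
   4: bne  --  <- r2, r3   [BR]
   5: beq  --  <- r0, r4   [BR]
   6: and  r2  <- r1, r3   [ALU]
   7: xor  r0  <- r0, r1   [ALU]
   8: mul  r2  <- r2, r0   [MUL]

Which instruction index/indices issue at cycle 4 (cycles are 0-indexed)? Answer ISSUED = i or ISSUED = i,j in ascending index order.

ISSUED = 5,6

t=0 i0:add ; WAW r3
t=1 i1:mul ; WAW r3
t=2 i2/i3:sub and ; dual
t=3 i4:bne ; no-port BR/BR
t=4 i5/i6:beq and ; dual
t=5 i7:xor ; RAW r0
t=6 i8:mul ; tail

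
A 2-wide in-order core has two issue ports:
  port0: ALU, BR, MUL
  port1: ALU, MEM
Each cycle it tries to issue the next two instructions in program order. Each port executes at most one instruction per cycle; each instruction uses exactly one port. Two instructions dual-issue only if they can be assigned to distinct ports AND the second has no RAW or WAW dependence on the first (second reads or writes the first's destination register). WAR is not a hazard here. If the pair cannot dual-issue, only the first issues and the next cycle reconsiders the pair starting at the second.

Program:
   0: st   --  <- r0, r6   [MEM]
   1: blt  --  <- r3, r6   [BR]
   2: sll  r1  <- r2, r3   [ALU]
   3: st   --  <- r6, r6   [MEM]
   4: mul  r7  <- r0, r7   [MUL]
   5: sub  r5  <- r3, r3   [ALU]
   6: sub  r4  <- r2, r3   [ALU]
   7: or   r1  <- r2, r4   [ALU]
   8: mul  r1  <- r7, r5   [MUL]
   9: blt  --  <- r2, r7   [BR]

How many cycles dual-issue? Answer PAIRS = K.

c0: i0&i1 st.MEM;blt.BR  dual
c1: i2&i3 sll.ALU;st.MEM  dual
c2: i4&i5 mul.MUL;sub.ALU  dual
c3: i6 sub.ALU  RAW r4
c4: i7 or.ALU  WAW r1
c5: i8 mul.MUL  no-port MUL/BR
c6: i9 blt.BR  tail

PAIRS = 3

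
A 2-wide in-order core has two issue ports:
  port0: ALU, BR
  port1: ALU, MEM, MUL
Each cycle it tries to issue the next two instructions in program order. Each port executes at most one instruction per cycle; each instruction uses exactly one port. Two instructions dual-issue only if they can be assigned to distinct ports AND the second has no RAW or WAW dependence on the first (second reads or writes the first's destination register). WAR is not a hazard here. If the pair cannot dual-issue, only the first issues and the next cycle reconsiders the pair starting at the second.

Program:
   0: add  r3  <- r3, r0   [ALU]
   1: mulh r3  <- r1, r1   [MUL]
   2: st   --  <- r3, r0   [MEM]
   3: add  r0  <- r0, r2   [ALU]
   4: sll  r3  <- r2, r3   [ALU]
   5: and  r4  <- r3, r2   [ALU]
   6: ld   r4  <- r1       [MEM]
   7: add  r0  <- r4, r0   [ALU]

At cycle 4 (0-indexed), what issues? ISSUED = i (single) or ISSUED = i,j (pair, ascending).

#0 head=0: add i0 WAW r3
#1 head=1: mulh i1 no-port MUL/MEM
#2 head=2: st;add i2+i3 pair
#3 head=4: sll i4 RAW r3
#4 head=5: and i5 WAW r4
#5 head=6: ld i6 RAW r4
#6 head=7: add i7 tail

ISSUED = 5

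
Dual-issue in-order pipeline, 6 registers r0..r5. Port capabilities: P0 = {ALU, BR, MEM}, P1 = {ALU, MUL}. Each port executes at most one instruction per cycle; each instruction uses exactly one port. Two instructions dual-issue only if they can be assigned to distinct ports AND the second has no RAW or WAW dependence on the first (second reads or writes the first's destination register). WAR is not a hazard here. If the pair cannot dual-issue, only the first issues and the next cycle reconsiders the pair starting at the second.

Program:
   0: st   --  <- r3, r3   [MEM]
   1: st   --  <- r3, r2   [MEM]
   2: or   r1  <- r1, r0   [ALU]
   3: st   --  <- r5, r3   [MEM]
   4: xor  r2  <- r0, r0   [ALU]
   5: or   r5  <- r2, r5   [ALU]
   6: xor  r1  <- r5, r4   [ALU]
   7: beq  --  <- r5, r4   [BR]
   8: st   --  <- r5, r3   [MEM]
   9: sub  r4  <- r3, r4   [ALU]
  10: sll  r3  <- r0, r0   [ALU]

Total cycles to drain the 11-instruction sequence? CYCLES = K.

#0 head=0: st.MEM i0 no-port MEM/MEM
#1 head=1: st.MEM/or.ALU i1,i2 2-wide
#2 head=3: st.MEM/xor.ALU i3,i4 2-wide
#3 head=5: or.ALU i5 RAW r5
#4 head=6: xor.ALU/beq.BR i6,i7 2-wide
#5 head=8: st.MEM/sub.ALU i8,i9 2-wide
#6 head=10: sll.ALU i10 tail

CYCLES = 7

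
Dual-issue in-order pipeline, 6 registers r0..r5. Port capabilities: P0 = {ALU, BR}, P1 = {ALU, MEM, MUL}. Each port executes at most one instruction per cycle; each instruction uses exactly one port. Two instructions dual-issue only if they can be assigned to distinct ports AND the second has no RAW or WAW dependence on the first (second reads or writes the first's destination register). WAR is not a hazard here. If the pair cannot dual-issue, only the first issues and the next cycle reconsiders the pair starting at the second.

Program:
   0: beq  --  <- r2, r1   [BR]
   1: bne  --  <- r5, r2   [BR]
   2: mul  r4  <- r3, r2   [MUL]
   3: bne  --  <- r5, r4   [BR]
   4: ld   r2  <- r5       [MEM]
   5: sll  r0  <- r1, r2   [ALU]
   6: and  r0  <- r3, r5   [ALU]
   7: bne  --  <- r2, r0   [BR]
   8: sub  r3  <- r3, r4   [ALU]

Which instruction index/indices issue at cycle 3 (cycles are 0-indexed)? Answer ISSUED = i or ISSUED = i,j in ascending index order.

ISSUED = 5

c0: i0 beq  no-port BR/BR
c1: i1&i2 bne mul  2-wide
c2: i3&i4 bne ld  2-wide
c3: i5 sll  WAW r0
c4: i6 and  RAW r0
c5: i7&i8 bne sub  2-wide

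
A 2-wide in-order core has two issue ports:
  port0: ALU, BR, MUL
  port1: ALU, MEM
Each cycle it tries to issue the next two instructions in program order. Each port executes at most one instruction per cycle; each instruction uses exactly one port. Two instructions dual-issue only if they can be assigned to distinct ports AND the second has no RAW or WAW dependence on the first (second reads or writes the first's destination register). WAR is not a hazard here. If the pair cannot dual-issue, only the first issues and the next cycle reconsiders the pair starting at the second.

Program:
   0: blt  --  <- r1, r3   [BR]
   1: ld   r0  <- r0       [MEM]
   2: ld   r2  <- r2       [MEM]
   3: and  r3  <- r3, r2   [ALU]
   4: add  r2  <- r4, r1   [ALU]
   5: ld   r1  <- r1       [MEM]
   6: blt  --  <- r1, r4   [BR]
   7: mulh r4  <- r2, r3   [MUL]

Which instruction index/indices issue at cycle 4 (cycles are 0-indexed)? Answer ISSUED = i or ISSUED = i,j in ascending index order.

ISSUED = 6

  cy0 -> i0&i1 (blt.BR+ld.MEM) 2-wide
  cy1 -> i2 (ld.MEM) RAW r2
  cy2 -> i3&i4 (and.ALU+add.ALU) 2-wide
  cy3 -> i5 (ld.MEM) RAW r1
  cy4 -> i6 (blt.BR) no-port BR/MUL
  cy5 -> i7 (mulh.MUL) tail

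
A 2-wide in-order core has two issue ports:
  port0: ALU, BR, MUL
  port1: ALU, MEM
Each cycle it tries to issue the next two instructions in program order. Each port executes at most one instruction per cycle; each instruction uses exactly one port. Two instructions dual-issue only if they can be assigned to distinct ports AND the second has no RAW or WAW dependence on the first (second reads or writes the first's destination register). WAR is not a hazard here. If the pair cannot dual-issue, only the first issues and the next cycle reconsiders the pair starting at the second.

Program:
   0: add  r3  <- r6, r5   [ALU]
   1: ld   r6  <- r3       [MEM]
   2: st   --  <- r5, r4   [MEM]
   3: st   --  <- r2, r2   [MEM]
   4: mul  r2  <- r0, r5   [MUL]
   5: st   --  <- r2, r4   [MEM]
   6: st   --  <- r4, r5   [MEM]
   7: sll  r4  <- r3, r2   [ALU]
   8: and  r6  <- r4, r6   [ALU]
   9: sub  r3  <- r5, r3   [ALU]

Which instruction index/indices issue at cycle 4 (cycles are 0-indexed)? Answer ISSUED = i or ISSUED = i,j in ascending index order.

ISSUED = 5

t=0 i0:add ; RAW r3
t=1 i1:ld ; no-port MEM/MEM
t=2 i2:st ; no-port MEM/MEM
t=3 i3+i4:st+mul ; dual
t=4 i5:st ; no-port MEM/MEM
t=5 i6+i7:st+sll ; dual
t=6 i8+i9:and+sub ; dual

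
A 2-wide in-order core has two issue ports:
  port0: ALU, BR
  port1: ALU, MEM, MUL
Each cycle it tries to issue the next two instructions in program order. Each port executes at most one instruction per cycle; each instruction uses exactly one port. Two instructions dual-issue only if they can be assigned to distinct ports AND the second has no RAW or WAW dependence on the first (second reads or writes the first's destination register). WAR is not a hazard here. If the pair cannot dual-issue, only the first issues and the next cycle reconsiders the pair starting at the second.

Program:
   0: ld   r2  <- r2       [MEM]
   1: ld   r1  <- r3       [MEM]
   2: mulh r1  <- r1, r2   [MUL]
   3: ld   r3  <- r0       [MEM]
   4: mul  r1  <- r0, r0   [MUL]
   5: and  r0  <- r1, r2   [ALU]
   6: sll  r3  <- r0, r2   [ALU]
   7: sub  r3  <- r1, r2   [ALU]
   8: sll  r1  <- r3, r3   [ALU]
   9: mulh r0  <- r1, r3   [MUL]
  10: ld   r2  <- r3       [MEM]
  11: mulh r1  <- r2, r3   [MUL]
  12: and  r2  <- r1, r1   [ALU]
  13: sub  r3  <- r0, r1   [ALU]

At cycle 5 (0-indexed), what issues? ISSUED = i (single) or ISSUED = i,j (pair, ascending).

[0] i0  ld.MEM  -- no-port MEM/MEM
[1] i1  ld.MEM  -- no-port MEM/MUL
[2] i2  mulh.MUL  -- no-port MUL/MEM
[3] i3  ld.MEM  -- no-port MEM/MUL
[4] i4  mul.MUL  -- RAW r1
[5] i5  and.ALU  -- RAW r0
[6] i6  sll.ALU  -- WAW r3
[7] i7  sub.ALU  -- RAW r3
[8] i8  sll.ALU  -- RAW r1
[9] i9  mulh.MUL  -- no-port MUL/MEM
[10] i10  ld.MEM  -- no-port MEM/MUL
[11] i11  mulh.MUL  -- RAW r1
[12] i12+i13  and.ALU+sub.ALU  -- pair

ISSUED = 5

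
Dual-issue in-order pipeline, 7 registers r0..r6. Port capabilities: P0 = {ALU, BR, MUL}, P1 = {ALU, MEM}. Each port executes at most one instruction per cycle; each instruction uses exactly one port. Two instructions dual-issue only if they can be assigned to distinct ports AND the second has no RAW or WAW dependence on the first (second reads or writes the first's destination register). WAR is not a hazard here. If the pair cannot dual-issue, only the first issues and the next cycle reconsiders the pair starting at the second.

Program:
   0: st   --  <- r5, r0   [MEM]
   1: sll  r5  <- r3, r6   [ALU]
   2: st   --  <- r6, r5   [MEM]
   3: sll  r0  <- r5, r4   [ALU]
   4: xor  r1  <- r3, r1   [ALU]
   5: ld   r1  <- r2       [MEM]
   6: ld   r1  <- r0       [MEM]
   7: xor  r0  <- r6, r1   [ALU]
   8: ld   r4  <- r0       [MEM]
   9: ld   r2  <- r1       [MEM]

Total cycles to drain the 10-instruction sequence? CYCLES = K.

c0: i0&i1 st.MEM;sll.ALU  dual
c1: i2&i3 st.MEM;sll.ALU  dual
c2: i4 xor.ALU  WAW r1
c3: i5 ld.MEM  no-port MEM/MEM
c4: i6 ld.MEM  RAW r1
c5: i7 xor.ALU  RAW r0
c6: i8 ld.MEM  no-port MEM/MEM
c7: i9 ld.MEM  tail

CYCLES = 8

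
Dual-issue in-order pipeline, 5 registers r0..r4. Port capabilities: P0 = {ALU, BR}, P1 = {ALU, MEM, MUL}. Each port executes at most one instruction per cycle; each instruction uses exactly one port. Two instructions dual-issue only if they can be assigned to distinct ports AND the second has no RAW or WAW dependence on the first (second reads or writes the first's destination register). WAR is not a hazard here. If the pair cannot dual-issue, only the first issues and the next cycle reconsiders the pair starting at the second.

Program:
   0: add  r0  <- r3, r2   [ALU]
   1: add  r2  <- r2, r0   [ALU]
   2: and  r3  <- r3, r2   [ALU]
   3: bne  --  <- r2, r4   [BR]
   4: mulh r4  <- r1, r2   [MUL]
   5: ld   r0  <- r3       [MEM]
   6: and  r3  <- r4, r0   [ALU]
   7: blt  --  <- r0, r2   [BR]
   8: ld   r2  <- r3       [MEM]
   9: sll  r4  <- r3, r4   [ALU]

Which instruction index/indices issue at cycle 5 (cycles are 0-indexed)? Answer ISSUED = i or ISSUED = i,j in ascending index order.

  cy0 -> i0 (add.ALU) RAW r0
  cy1 -> i1 (add.ALU) RAW r2
  cy2 -> i2,i3 (and.ALU+bne.BR) pair
  cy3 -> i4 (mulh.MUL) no-port MUL/MEM
  cy4 -> i5 (ld.MEM) RAW r0
  cy5 -> i6,i7 (and.ALU+blt.BR) pair
  cy6 -> i8,i9 (ld.MEM+sll.ALU) pair

ISSUED = 6,7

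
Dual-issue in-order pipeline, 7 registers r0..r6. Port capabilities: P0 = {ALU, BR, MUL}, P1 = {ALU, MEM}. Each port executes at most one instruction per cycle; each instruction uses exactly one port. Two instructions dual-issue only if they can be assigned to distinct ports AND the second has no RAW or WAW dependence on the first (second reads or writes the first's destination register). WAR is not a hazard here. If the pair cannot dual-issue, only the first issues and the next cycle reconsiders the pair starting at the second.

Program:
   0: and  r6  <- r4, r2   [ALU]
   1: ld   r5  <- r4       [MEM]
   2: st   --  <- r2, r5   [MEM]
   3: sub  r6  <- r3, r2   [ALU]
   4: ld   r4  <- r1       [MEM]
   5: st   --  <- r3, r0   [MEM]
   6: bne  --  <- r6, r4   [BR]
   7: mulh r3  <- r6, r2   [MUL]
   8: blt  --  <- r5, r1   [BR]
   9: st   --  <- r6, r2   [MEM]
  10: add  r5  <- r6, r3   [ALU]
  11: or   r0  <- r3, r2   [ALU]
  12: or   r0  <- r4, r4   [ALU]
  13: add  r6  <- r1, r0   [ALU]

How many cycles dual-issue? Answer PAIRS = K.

t=0 i0+i1:and.ALU;ld.MEM ; dual
t=1 i2+i3:st.MEM;sub.ALU ; dual
t=2 i4:ld.MEM ; no-port MEM/MEM
t=3 i5+i6:st.MEM;bne.BR ; dual
t=4 i7:mulh.MUL ; no-port MUL/BR
t=5 i8+i9:blt.BR;st.MEM ; dual
t=6 i10+i11:add.ALU;or.ALU ; dual
t=7 i12:or.ALU ; RAW r0
t=8 i13:add.ALU ; tail

PAIRS = 5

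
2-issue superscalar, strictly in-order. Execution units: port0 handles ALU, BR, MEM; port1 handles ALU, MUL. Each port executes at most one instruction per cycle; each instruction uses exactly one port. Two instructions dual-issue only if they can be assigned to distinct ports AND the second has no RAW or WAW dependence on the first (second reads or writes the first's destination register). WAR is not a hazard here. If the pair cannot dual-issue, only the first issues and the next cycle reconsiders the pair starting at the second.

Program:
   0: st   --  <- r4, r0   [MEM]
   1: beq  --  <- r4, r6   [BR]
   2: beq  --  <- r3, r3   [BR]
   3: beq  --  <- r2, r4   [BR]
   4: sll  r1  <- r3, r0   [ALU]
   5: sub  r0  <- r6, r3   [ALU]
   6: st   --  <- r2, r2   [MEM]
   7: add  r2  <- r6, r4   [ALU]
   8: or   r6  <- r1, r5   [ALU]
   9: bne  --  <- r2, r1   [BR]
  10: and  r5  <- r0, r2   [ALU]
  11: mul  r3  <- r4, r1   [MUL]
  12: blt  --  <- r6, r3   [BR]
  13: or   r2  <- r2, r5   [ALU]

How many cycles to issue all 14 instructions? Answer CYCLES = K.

CYCLES = 9

  cy0 -> i0 (st) no-port MEM/BR
  cy1 -> i1 (beq) no-port BR/BR
  cy2 -> i2 (beq) no-port BR/BR
  cy3 -> i3/i4 (beq/sll) 2-wide
  cy4 -> i5/i6 (sub/st) 2-wide
  cy5 -> i7/i8 (add/or) 2-wide
  cy6 -> i9/i10 (bne/and) 2-wide
  cy7 -> i11 (mul) RAW r3
  cy8 -> i12/i13 (blt/or) 2-wide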